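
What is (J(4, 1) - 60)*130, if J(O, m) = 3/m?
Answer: -7410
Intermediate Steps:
(J(4, 1) - 60)*130 = (3/1 - 60)*130 = (3*1 - 60)*130 = (3 - 60)*130 = -57*130 = -7410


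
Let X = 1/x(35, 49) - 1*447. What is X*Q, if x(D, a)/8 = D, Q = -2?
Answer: 125159/140 ≈ 893.99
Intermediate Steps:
x(D, a) = 8*D
X = -125159/280 (X = 1/(8*35) - 1*447 = 1/280 - 447 = -125159/280 ≈ -447.00)
X*Q = -125159/280*(-2) = 125159/140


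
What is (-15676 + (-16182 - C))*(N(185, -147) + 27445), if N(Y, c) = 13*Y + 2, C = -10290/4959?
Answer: -1571941959088/1653 ≈ -9.5096e+8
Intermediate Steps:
C = -3430/1653 (C = -10290*1/4959 = -3430/1653 ≈ -2.0750)
N(Y, c) = 2 + 13*Y
(-15676 + (-16182 - C))*(N(185, -147) + 27445) = (-15676 + (-16182 - 1*(-3430/1653)))*((2 + 13*185) + 27445) = (-15676 + (-16182 + 3430/1653))*((2 + 2405) + 27445) = (-15676 - 26745416/1653)*(2407 + 27445) = -52657844/1653*29852 = -1571941959088/1653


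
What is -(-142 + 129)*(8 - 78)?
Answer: -910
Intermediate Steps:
-(-142 + 129)*(8 - 78) = -(-13)*(-70) = -1*910 = -910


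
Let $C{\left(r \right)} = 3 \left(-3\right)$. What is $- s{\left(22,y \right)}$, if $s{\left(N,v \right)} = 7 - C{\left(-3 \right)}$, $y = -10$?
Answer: $-16$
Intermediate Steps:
$C{\left(r \right)} = -9$
$s{\left(N,v \right)} = 16$ ($s{\left(N,v \right)} = 7 - -9 = 7 + 9 = 16$)
$- s{\left(22,y \right)} = \left(-1\right) 16 = -16$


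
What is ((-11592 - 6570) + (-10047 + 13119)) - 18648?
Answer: -33738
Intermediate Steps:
((-11592 - 6570) + (-10047 + 13119)) - 18648 = (-18162 + 3072) - 18648 = -15090 - 18648 = -33738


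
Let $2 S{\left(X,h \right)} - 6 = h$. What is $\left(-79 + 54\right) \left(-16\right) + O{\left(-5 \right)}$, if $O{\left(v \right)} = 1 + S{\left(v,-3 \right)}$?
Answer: $\frac{805}{2} \approx 402.5$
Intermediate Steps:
$S{\left(X,h \right)} = 3 + \frac{h}{2}$
$O{\left(v \right)} = \frac{5}{2}$ ($O{\left(v \right)} = 1 + \left(3 + \frac{1}{2} \left(-3\right)\right) = 1 + \left(3 - \frac{3}{2}\right) = 1 + \frac{3}{2} = \frac{5}{2}$)
$\left(-79 + 54\right) \left(-16\right) + O{\left(-5 \right)} = \left(-79 + 54\right) \left(-16\right) + \frac{5}{2} = \left(-25\right) \left(-16\right) + \frac{5}{2} = 400 + \frac{5}{2} = \frac{805}{2}$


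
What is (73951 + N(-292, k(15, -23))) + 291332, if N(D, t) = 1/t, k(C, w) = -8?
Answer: 2922263/8 ≈ 3.6528e+5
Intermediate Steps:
(73951 + N(-292, k(15, -23))) + 291332 = (73951 + 1/(-8)) + 291332 = (73951 - 1/8) + 291332 = 591607/8 + 291332 = 2922263/8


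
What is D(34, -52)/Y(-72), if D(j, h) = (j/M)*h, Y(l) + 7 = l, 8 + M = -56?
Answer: -221/632 ≈ -0.34968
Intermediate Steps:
M = -64 (M = -8 - 56 = -64)
Y(l) = -7 + l
D(j, h) = -h*j/64 (D(j, h) = (j/(-64))*h = (j*(-1/64))*h = (-j/64)*h = -h*j/64)
D(34, -52)/Y(-72) = (-1/64*(-52)*34)/(-7 - 72) = (221/8)/(-79) = (221/8)*(-1/79) = -221/632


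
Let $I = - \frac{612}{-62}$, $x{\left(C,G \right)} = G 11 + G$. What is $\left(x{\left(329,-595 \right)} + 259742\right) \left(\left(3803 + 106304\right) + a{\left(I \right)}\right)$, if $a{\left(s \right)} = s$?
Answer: $\frac{862287997046}{31} \approx 2.7816 \cdot 10^{10}$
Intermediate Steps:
$x{\left(C,G \right)} = 12 G$ ($x{\left(C,G \right)} = 11 G + G = 12 G$)
$I = \frac{306}{31}$ ($I = \left(-612\right) \left(- \frac{1}{62}\right) = \frac{306}{31} \approx 9.871$)
$\left(x{\left(329,-595 \right)} + 259742\right) \left(\left(3803 + 106304\right) + a{\left(I \right)}\right) = \left(12 \left(-595\right) + 259742\right) \left(\left(3803 + 106304\right) + \frac{306}{31}\right) = \left(-7140 + 259742\right) \left(110107 + \frac{306}{31}\right) = 252602 \cdot \frac{3413623}{31} = \frac{862287997046}{31}$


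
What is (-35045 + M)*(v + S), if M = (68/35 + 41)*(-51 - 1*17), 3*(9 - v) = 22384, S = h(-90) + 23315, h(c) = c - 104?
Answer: -62460585674/105 ≈ -5.9486e+8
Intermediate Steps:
h(c) = -104 + c
S = 23121 (S = (-104 - 90) + 23315 = -194 + 23315 = 23121)
v = -22357/3 (v = 9 - ⅓*22384 = 9 - 22384/3 = -22357/3 ≈ -7452.3)
M = -102204/35 (M = (68*(1/35) + 41)*(-51 - 17) = (68/35 + 41)*(-68) = (1503/35)*(-68) = -102204/35 ≈ -2920.1)
(-35045 + M)*(v + S) = (-35045 - 102204/35)*(-22357/3 + 23121) = -1328779/35*47006/3 = -62460585674/105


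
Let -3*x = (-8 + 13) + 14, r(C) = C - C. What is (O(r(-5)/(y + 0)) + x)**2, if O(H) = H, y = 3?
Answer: 361/9 ≈ 40.111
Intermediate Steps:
r(C) = 0
x = -19/3 (x = -((-8 + 13) + 14)/3 = -(5 + 14)/3 = -1/3*19 = -19/3 ≈ -6.3333)
(O(r(-5)/(y + 0)) + x)**2 = (0/(3 + 0) - 19/3)**2 = (0/3 - 19/3)**2 = (0*(1/3) - 19/3)**2 = (0 - 19/3)**2 = (-19/3)**2 = 361/9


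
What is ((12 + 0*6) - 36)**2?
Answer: 576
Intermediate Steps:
((12 + 0*6) - 36)**2 = ((12 + 0) - 36)**2 = (12 - 36)**2 = (-24)**2 = 576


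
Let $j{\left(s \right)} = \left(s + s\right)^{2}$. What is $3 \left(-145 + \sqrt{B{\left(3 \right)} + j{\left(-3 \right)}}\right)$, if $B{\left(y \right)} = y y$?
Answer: $-435 + 9 \sqrt{5} \approx -414.88$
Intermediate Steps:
$B{\left(y \right)} = y^{2}$
$j{\left(s \right)} = 4 s^{2}$ ($j{\left(s \right)} = \left(2 s\right)^{2} = 4 s^{2}$)
$3 \left(-145 + \sqrt{B{\left(3 \right)} + j{\left(-3 \right)}}\right) = 3 \left(-145 + \sqrt{3^{2} + 4 \left(-3\right)^{2}}\right) = 3 \left(-145 + \sqrt{9 + 4 \cdot 9}\right) = 3 \left(-145 + \sqrt{9 + 36}\right) = 3 \left(-145 + \sqrt{45}\right) = 3 \left(-145 + 3 \sqrt{5}\right) = -435 + 9 \sqrt{5}$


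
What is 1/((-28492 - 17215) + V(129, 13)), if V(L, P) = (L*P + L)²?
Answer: 1/3215929 ≈ 3.1095e-7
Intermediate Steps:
V(L, P) = (L + L*P)²
1/((-28492 - 17215) + V(129, 13)) = 1/((-28492 - 17215) + 129²*(1 + 13)²) = 1/(-45707 + 16641*14²) = 1/(-45707 + 16641*196) = 1/(-45707 + 3261636) = 1/3215929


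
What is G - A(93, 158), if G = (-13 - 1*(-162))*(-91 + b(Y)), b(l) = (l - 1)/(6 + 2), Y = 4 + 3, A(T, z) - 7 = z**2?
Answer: -153673/4 ≈ -38418.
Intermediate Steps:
A(T, z) = 7 + z**2
Y = 7
b(l) = -1/8 + l/8 (b(l) = (-1 + l)/8 = (-1 + l)*(1/8) = -1/8 + l/8)
G = -53789/4 (G = (-13 - 1*(-162))*(-91 + (-1/8 + (1/8)*7)) = (-13 + 162)*(-91 + (-1/8 + 7/8)) = 149*(-91 + 3/4) = 149*(-361/4) = -53789/4 ≈ -13447.)
G - A(93, 158) = -53789/4 - (7 + 158**2) = -53789/4 - (7 + 24964) = -53789/4 - 1*24971 = -53789/4 - 24971 = -153673/4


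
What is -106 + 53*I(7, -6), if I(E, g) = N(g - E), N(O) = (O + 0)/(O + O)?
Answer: -159/2 ≈ -79.500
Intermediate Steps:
N(O) = ½ (N(O) = O/((2*O)) = O*(1/(2*O)) = ½)
I(E, g) = ½
-106 + 53*I(7, -6) = -106 + 53*(½) = -106 + 53/2 = -159/2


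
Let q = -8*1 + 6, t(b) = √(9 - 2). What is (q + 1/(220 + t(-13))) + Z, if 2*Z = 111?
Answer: 5178491/96786 - √7/48393 ≈ 53.505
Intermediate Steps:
Z = 111/2 (Z = (½)*111 = 111/2 ≈ 55.500)
t(b) = √7
q = -2 (q = -8 + 6 = -2)
(q + 1/(220 + t(-13))) + Z = (-2 + 1/(220 + √7)) + 111/2 = 107/2 + 1/(220 + √7)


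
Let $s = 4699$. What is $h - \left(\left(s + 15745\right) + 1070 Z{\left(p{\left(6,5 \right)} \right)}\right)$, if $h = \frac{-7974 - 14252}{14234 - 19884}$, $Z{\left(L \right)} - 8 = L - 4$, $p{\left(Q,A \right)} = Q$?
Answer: $- \frac{87970687}{2825} \approx -31140.0$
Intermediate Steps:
$Z{\left(L \right)} = 4 + L$ ($Z{\left(L \right)} = 8 + \left(L - 4\right) = 8 + \left(-4 + L\right) = 4 + L$)
$h = \frac{11113}{2825}$ ($h = - \frac{22226}{-5650} = \left(-22226\right) \left(- \frac{1}{5650}\right) = \frac{11113}{2825} \approx 3.9338$)
$h - \left(\left(s + 15745\right) + 1070 Z{\left(p{\left(6,5 \right)} \right)}\right) = \frac{11113}{2825} - \left(\left(4699 + 15745\right) + 1070 \left(4 + 6\right)\right) = \frac{11113}{2825} - \left(20444 + 1070 \cdot 10\right) = \frac{11113}{2825} - \left(20444 + 10700\right) = \frac{11113}{2825} - 31144 = - \frac{87970687}{2825}$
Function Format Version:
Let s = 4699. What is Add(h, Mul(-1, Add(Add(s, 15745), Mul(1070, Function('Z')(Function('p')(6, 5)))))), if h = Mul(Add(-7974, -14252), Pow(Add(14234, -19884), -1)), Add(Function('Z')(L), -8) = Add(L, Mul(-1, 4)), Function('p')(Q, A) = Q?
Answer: Rational(-87970687, 2825) ≈ -31140.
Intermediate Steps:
Function('Z')(L) = Add(4, L) (Function('Z')(L) = Add(8, Add(L, Mul(-1, 4))) = Add(8, Add(L, -4)) = Add(8, Add(-4, L)) = Add(4, L))
h = Rational(11113, 2825) (h = Mul(-22226, Pow(-5650, -1)) = Mul(-22226, Rational(-1, 5650)) = Rational(11113, 2825) ≈ 3.9338)
Add(h, Mul(-1, Add(Add(s, 15745), Mul(1070, Function('Z')(Function('p')(6, 5)))))) = Add(Rational(11113, 2825), Mul(-1, Add(Add(4699, 15745), Mul(1070, Add(4, 6))))) = Add(Rational(11113, 2825), Mul(-1, Add(20444, Mul(1070, 10)))) = Add(Rational(11113, 2825), Mul(-1, Add(20444, 10700))) = Add(Rational(11113, 2825), Mul(-1, 31144)) = Add(Rational(11113, 2825), -31144) = Rational(-87970687, 2825)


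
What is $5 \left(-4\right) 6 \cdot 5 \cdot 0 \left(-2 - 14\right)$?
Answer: $0$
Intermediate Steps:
$5 \left(-4\right) 6 \cdot 5 \cdot 0 \left(-2 - 14\right) = \left(-20\right) 6 \cdot 5 \cdot 0 \left(-16\right) = \left(-120\right) 5 \cdot 0 \left(-16\right) = \left(-600\right) 0 \left(-16\right) = 0 \left(-16\right) = 0$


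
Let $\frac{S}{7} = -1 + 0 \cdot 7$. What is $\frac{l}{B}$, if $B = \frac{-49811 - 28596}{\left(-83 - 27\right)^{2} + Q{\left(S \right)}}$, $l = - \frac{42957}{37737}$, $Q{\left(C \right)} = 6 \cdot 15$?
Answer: $\frac{2529690}{14293937} \approx 0.17698$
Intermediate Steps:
$S = -7$ ($S = 7 \left(-1 + 0 \cdot 7\right) = 7 \left(-1 + 0\right) = 7 \left(-1\right) = -7$)
$Q{\left(C \right)} = 90$
$l = - \frac{4773}{4193}$ ($l = \left(-42957\right) \frac{1}{37737} = - \frac{4773}{4193} \approx -1.1383$)
$B = - \frac{3409}{530}$ ($B = \frac{-49811 - 28596}{\left(-83 - 27\right)^{2} + 90} = - \frac{78407}{\left(-110\right)^{2} + 90} = - \frac{78407}{12100 + 90} = - \frac{78407}{12190} = \left(-78407\right) \frac{1}{12190} = - \frac{3409}{530} \approx -6.4321$)
$\frac{l}{B} = - \frac{4773}{4193 \left(- \frac{3409}{530}\right)} = \left(- \frac{4773}{4193}\right) \left(- \frac{530}{3409}\right) = \frac{2529690}{14293937}$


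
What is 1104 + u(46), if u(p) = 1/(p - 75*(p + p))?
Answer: 7566815/6854 ≈ 1104.0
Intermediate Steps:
u(p) = -1/(149*p) (u(p) = 1/(p - 150*p) = 1/(-149*p) = -1/(149*p))
1104 + u(46) = 1104 - 1/149/46 = 1104 - 1/149*1/46 = 1104 - 1/6854 = 7566815/6854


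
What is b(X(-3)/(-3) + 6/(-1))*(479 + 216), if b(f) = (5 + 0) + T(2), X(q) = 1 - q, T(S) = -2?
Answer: 2085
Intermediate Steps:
b(f) = 3 (b(f) = (5 + 0) - 2 = 5 - 2 = 3)
b(X(-3)/(-3) + 6/(-1))*(479 + 216) = 3*(479 + 216) = 3*695 = 2085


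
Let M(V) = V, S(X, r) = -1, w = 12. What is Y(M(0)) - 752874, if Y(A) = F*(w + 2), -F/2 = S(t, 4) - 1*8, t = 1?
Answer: -752622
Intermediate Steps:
F = 18 (F = -2*(-1 - 1*8) = -2*(-1 - 8) = -2*(-9) = 18)
Y(A) = 252 (Y(A) = 18*(12 + 2) = 18*14 = 252)
Y(M(0)) - 752874 = 252 - 752874 = -752622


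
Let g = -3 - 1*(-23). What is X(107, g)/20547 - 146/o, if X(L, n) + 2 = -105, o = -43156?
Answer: -808915/443363166 ≈ -0.0018245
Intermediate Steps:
g = 20 (g = -3 + 23 = 20)
X(L, n) = -107 (X(L, n) = -2 - 105 = -107)
X(107, g)/20547 - 146/o = -107/20547 - 146/(-43156) = -107*1/20547 - 146*(-1/43156) = -107/20547 + 73/21578 = -808915/443363166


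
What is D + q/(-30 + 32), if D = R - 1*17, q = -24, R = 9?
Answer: -20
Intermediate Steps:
D = -8 (D = 9 - 1*17 = 9 - 17 = -8)
D + q/(-30 + 32) = -8 - 24/(-30 + 32) = -8 - 24/2 = -8 - 24*½ = -8 - 12 = -20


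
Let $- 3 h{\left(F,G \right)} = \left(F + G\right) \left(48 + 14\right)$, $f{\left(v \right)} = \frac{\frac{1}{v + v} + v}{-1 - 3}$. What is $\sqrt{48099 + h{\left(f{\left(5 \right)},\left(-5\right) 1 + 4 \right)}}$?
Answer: $\frac{\sqrt{43331415}}{30} \approx 219.42$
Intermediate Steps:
$f{\left(v \right)} = - \frac{v}{4} - \frac{1}{8 v}$ ($f{\left(v \right)} = \frac{\frac{1}{2 v} + v}{-4} = \left(\frac{1}{2 v} + v\right) \left(- \frac{1}{4}\right) = \left(v + \frac{1}{2 v}\right) \left(- \frac{1}{4}\right) = - \frac{v}{4} - \frac{1}{8 v}$)
$h{\left(F,G \right)} = - \frac{62 F}{3} - \frac{62 G}{3}$ ($h{\left(F,G \right)} = - \frac{\left(F + G\right) \left(48 + 14\right)}{3} = - \frac{\left(F + G\right) 62}{3} = - \frac{62 F + 62 G}{3} = - \frac{62 F}{3} - \frac{62 G}{3}$)
$\sqrt{48099 + h{\left(f{\left(5 \right)},\left(-5\right) 1 + 4 \right)}} = \sqrt{48099 - \left(\frac{62 \left(\left(-5\right) 1 + 4\right)}{3} + \frac{62 \left(\left(- \frac{1}{4}\right) 5 - \frac{1}{8 \cdot 5}\right)}{3}\right)} = \sqrt{48099 - \left(\frac{62 \left(-5 + 4\right)}{3} + \frac{62 \left(- \frac{5}{4} - \frac{1}{40}\right)}{3}\right)} = \sqrt{48099 - \left(- \frac{62}{3} + \frac{62 \left(- \frac{5}{4} - \frac{1}{40}\right)}{3}\right)} = \sqrt{48099 + \left(\left(- \frac{62}{3}\right) \left(- \frac{51}{40}\right) + \frac{62}{3}\right)} = \sqrt{48099 + \left(\frac{527}{20} + \frac{62}{3}\right)} = \sqrt{48099 + \frac{2821}{60}} = \sqrt{\frac{2888761}{60}} = \frac{\sqrt{43331415}}{30}$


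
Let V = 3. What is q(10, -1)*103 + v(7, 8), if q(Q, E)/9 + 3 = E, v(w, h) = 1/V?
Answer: -11123/3 ≈ -3707.7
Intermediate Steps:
v(w, h) = ⅓ (v(w, h) = 1/3 = ⅓)
q(Q, E) = -27 + 9*E
q(10, -1)*103 + v(7, 8) = (-27 + 9*(-1))*103 + ⅓ = (-27 - 9)*103 + ⅓ = -36*103 + ⅓ = -3708 + ⅓ = -11123/3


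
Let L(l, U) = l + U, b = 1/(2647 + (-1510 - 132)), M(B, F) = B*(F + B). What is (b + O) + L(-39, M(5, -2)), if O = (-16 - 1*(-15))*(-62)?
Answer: 38191/1005 ≈ 38.001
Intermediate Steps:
M(B, F) = B*(B + F)
b = 1/1005 (b = 1/(2647 - 1642) = 1/1005 ≈ 0.00099503)
L(l, U) = U + l
O = 62 (O = (-16 + 15)*(-62) = -1*(-62) = 62)
(b + O) + L(-39, M(5, -2)) = (1/1005 + 62) + (5*(5 - 2) - 39) = 62311/1005 + (5*3 - 39) = 62311/1005 + (15 - 39) = 62311/1005 - 24 = 38191/1005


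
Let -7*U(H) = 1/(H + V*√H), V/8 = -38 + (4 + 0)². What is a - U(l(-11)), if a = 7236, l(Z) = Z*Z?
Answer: 91933379/12705 ≈ 7236.0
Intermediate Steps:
l(Z) = Z²
V = -176 (V = 8*(-38 + (4 + 0)²) = 8*(-38 + 4²) = 8*(-38 + 16) = 8*(-22) = -176)
U(H) = -1/(7*(H - 176*√H))
a - U(l(-11)) = 7236 - 1/(7*(-1*(-11)² + 176*√((-11)²))) = 7236 - 1/(7*(-1*121 + 176*√121)) = 7236 - 1/(7*(-121 + 176*11)) = 7236 - 1/(7*(-121 + 1936)) = 7236 - 1/(7*1815) = 7236 - 1*1/12705 = 7236 - 1/12705 = 91933379/12705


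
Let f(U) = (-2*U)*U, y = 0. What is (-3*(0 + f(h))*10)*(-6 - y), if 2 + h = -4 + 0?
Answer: -12960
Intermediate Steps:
h = -6 (h = -2 + (-4 + 0) = -2 - 4 = -6)
f(U) = -2*U**2
(-3*(0 + f(h))*10)*(-6 - y) = (-3*(0 - 2*(-6)**2)*10)*(-6 - 1*0) = (-3*(0 - 2*36)*10)*(-6 + 0) = (-3*(0 - 72)*10)*(-6) = (-3*(-72)*10)*(-6) = (216*10)*(-6) = 2160*(-6) = -12960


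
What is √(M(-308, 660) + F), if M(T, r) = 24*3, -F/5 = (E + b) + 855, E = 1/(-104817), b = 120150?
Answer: 2*I*√1661594684989233/104817 ≈ 777.79*I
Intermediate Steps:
E = -1/104817 ≈ -9.5404e-6
F = -63416905420/104817 (F = -5*((-1/104817 + 120150) + 855) = -5*(12593762549/104817 + 855) = -5*12683381084/104817 = -63416905420/104817 ≈ -6.0503e+5)
M(T, r) = 72
√(M(-308, 660) + F) = √(72 - 63416905420/104817) = √(-63409358596/104817) = 2*I*√1661594684989233/104817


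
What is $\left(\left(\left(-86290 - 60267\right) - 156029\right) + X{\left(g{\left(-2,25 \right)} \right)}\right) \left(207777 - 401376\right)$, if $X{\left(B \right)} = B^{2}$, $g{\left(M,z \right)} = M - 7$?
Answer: $58564665495$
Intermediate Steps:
$g{\left(M,z \right)} = -7 + M$
$\left(\left(\left(-86290 - 60267\right) - 156029\right) + X{\left(g{\left(-2,25 \right)} \right)}\right) \left(207777 - 401376\right) = \left(\left(\left(-86290 - 60267\right) - 156029\right) + \left(-7 - 2\right)^{2}\right) \left(207777 - 401376\right) = \left(\left(-146557 - 156029\right) + \left(-9\right)^{2}\right) \left(-193599\right) = \left(-302586 + 81\right) \left(-193599\right) = \left(-302505\right) \left(-193599\right) = 58564665495$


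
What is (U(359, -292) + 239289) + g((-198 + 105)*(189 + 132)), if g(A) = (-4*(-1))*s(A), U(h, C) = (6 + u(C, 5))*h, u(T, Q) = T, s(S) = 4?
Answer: 136631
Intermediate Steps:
U(h, C) = h*(6 + C) (U(h, C) = (6 + C)*h = h*(6 + C))
g(A) = 16 (g(A) = -4*(-1)*4 = 4*4 = 16)
(U(359, -292) + 239289) + g((-198 + 105)*(189 + 132)) = (359*(6 - 292) + 239289) + 16 = (359*(-286) + 239289) + 16 = (-102674 + 239289) + 16 = 136615 + 16 = 136631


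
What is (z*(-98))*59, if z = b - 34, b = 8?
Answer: 150332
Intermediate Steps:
z = -26 (z = 8 - 34 = -26)
(z*(-98))*59 = -26*(-98)*59 = 2548*59 = 150332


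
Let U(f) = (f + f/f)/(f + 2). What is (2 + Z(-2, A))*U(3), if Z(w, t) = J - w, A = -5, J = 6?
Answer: 8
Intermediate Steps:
Z(w, t) = 6 - w
U(f) = (1 + f)/(2 + f) (U(f) = (f + 1)/(2 + f) = (1 + f)/(2 + f))
(2 + Z(-2, A))*U(3) = (2 + (6 - 1*(-2)))*((1 + 3)/(2 + 3)) = (2 + (6 + 2))*(4/5) = (2 + 8)*((1/5)*4) = 10*(4/5) = 8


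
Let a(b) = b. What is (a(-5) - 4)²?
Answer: 81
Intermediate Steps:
(a(-5) - 4)² = (-5 - 4)² = (-9)² = 81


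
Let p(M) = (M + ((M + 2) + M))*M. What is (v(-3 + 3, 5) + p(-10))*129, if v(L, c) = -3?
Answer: 35733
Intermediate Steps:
p(M) = M*(2 + 3*M) (p(M) = (M + ((2 + M) + M))*M = (M + (2 + 2*M))*M = (2 + 3*M)*M = M*(2 + 3*M))
(v(-3 + 3, 5) + p(-10))*129 = (-3 - 10*(2 + 3*(-10)))*129 = (-3 - 10*(2 - 30))*129 = (-3 - 10*(-28))*129 = (-3 + 280)*129 = 277*129 = 35733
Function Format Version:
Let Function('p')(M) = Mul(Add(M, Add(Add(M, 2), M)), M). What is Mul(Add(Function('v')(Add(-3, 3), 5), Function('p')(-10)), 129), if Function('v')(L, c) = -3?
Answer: 35733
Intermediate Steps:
Function('p')(M) = Mul(M, Add(2, Mul(3, M))) (Function('p')(M) = Mul(Add(M, Add(Add(2, M), M)), M) = Mul(Add(M, Add(2, Mul(2, M))), M) = Mul(Add(2, Mul(3, M)), M) = Mul(M, Add(2, Mul(3, M))))
Mul(Add(Function('v')(Add(-3, 3), 5), Function('p')(-10)), 129) = Mul(Add(-3, Mul(-10, Add(2, Mul(3, -10)))), 129) = Mul(Add(-3, Mul(-10, Add(2, -30))), 129) = Mul(Add(-3, Mul(-10, -28)), 129) = Mul(Add(-3, 280), 129) = Mul(277, 129) = 35733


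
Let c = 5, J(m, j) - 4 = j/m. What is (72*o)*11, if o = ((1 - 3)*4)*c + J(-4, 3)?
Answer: -29106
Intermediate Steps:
J(m, j) = 4 + j/m
o = -147/4 (o = ((1 - 3)*4)*5 + (4 + 3/(-4)) = -2*4*5 + (4 + 3*(-¼)) = -8*5 + (4 - ¾) = -40 + 13/4 = -147/4 ≈ -36.750)
(72*o)*11 = (72*(-147/4))*11 = -2646*11 = -29106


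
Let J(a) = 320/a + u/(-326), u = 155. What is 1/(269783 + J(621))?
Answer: 202446/54616497283 ≈ 3.7067e-6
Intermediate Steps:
J(a) = -155/326 + 320/a (J(a) = 320/a + 155/(-326) = 320/a + 155*(-1/326) = 320/a - 155/326 = -155/326 + 320/a)
1/(269783 + J(621)) = 1/(269783 + (-155/326 + 320/621)) = 1/(269783 + 8065/202446) = 1/(54616497283/202446) = 202446/54616497283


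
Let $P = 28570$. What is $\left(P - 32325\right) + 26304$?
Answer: $22549$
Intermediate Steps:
$\left(P - 32325\right) + 26304 = \left(28570 - 32325\right) + 26304 = -3755 + 26304 = 22549$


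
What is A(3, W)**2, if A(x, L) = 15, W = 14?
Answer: 225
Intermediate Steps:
A(3, W)**2 = 15**2 = 225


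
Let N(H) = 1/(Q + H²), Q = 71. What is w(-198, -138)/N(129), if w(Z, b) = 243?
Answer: 4061016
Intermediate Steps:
N(H) = 1/(71 + H²)
w(-198, -138)/N(129) = 243/(1/(71 + 129²)) = 243/(1/(71 + 16641)) = 243/(1/16712) = 243*16712 = 4061016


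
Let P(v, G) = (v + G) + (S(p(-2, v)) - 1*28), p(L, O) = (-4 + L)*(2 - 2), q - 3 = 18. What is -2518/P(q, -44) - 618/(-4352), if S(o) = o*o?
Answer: 323231/6528 ≈ 49.515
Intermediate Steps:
q = 21 (q = 3 + 18 = 21)
p(L, O) = 0 (p(L, O) = (-4 + L)*0 = 0)
S(o) = o²
P(v, G) = -28 + G + v (P(v, G) = (v + G) + (0² - 1*28) = (G + v) + (0 - 28) = (G + v) - 28 = -28 + G + v)
-2518/P(q, -44) - 618/(-4352) = -2518/(-28 - 44 + 21) - 618/(-4352) = -2518/(-51) - 618*(-1/4352) = -2518*(-1/51) + 309/2176 = 2518/51 + 309/2176 = 323231/6528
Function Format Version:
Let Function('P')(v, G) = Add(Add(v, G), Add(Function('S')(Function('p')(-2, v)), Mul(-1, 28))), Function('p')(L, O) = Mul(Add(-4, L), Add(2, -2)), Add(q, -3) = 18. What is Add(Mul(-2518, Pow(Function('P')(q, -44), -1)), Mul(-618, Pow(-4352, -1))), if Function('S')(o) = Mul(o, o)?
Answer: Rational(323231, 6528) ≈ 49.515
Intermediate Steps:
q = 21 (q = Add(3, 18) = 21)
Function('p')(L, O) = 0 (Function('p')(L, O) = Mul(Add(-4, L), 0) = 0)
Function('S')(o) = Pow(o, 2)
Function('P')(v, G) = Add(-28, G, v) (Function('P')(v, G) = Add(Add(v, G), Add(Pow(0, 2), Mul(-1, 28))) = Add(Add(G, v), Add(0, -28)) = Add(Add(G, v), -28) = Add(-28, G, v))
Add(Mul(-2518, Pow(Function('P')(q, -44), -1)), Mul(-618, Pow(-4352, -1))) = Add(Mul(-2518, Pow(Add(-28, -44, 21), -1)), Mul(-618, Pow(-4352, -1))) = Add(Mul(-2518, Pow(-51, -1)), Mul(-618, Rational(-1, 4352))) = Add(Mul(-2518, Rational(-1, 51)), Rational(309, 2176)) = Add(Rational(2518, 51), Rational(309, 2176)) = Rational(323231, 6528)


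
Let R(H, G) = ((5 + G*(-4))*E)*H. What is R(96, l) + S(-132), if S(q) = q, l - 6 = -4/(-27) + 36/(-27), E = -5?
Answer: 60412/9 ≈ 6712.4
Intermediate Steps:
l = 130/27 (l = 6 + (-4/(-27) + 36/(-27)) = 6 + (-4*(-1/27) + 36*(-1/27)) = 6 + (4/27 - 4/3) = 6 - 32/27 = 130/27 ≈ 4.8148)
R(H, G) = H*(-25 + 20*G) (R(H, G) = ((5 + G*(-4))*(-5))*H = ((5 - 4*G)*(-5))*H = (-25 + 20*G)*H = H*(-25 + 20*G))
R(96, l) + S(-132) = 5*96*(-5 + 4*(130/27)) - 132 = 5*96*(-5 + 520/27) - 132 = 5*96*(385/27) - 132 = 61600/9 - 132 = 60412/9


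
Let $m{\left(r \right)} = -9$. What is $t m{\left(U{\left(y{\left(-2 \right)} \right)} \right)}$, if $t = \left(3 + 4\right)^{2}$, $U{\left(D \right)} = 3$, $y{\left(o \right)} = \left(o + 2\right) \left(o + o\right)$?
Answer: $-441$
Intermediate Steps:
$y{\left(o \right)} = 2 o \left(2 + o\right)$ ($y{\left(o \right)} = \left(2 + o\right) 2 o = 2 o \left(2 + o\right)$)
$t = 49$ ($t = 7^{2} = 49$)
$t m{\left(U{\left(y{\left(-2 \right)} \right)} \right)} = 49 \left(-9\right) = -441$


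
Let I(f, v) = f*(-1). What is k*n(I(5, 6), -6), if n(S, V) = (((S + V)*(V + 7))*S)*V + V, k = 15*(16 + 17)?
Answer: -166320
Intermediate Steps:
I(f, v) = -f
k = 495 (k = 15*33 = 495)
n(S, V) = V + S*V*(7 + V)*(S + V) (n(S, V) = (((S + V)*(7 + V))*S)*V + V = (((7 + V)*(S + V))*S)*V + V = (S*(7 + V)*(S + V))*V + V = S*V*(7 + V)*(S + V) + V = V + S*V*(7 + V)*(S + V))
k*n(I(5, 6), -6) = 495*(-6*(1 + 7*(-1*5)² - 1*5*(-6)² - 6*(-1*5)² + 7*(-1*5)*(-6))) = 495*(-6*(1 + 7*(-5)² - 5*36 - 6*(-5)² + 7*(-5)*(-6))) = 495*(-6*(1 + 7*25 - 180 - 6*25 + 210)) = 495*(-6*(1 + 175 - 180 - 150 + 210)) = 495*(-6*56) = 495*(-336) = -166320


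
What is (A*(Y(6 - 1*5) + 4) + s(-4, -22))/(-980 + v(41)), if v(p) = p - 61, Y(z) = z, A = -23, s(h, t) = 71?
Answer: 11/250 ≈ 0.044000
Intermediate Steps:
v(p) = -61 + p
(A*(Y(6 - 1*5) + 4) + s(-4, -22))/(-980 + v(41)) = (-23*((6 - 1*5) + 4) + 71)/(-980 + (-61 + 41)) = (-23*((6 - 5) + 4) + 71)/(-980 - 20) = (-23*(1 + 4) + 71)/(-1000) = (-23*5 + 71)*(-1/1000) = (-115 + 71)*(-1/1000) = -44*(-1/1000) = 11/250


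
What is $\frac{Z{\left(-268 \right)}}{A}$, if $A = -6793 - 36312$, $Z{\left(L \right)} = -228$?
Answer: $\frac{228}{43105} \approx 0.0052894$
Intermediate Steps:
$A = -43105$
$\frac{Z{\left(-268 \right)}}{A} = - \frac{228}{-43105} = \left(-228\right) \left(- \frac{1}{43105}\right) = \frac{228}{43105}$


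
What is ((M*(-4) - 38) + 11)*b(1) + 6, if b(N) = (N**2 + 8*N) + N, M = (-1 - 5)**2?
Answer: -1704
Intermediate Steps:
M = 36 (M = (-6)**2 = 36)
b(N) = N**2 + 9*N
((M*(-4) - 38) + 11)*b(1) + 6 = ((36*(-4) - 38) + 11)*(1*(9 + 1)) + 6 = ((-144 - 38) + 11)*(1*10) + 6 = (-182 + 11)*10 + 6 = -171*10 + 6 = -1710 + 6 = -1704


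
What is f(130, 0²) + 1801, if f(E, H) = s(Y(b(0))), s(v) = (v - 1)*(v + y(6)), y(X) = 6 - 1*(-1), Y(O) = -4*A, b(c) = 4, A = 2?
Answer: 1810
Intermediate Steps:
Y(O) = -8 (Y(O) = -4*2 = -8)
y(X) = 7 (y(X) = 6 + 1 = 7)
s(v) = (-1 + v)*(7 + v) (s(v) = (v - 1)*(v + 7) = (-1 + v)*(7 + v))
f(E, H) = 9 (f(E, H) = -7 + (-8)² + 6*(-8) = -7 + 64 - 48 = 9)
f(130, 0²) + 1801 = 9 + 1801 = 1810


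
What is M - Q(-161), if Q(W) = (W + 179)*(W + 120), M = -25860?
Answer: -25122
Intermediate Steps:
Q(W) = (120 + W)*(179 + W) (Q(W) = (179 + W)*(120 + W) = (120 + W)*(179 + W))
M - Q(-161) = -25860 - (21480 + (-161)² + 299*(-161)) = -25860 - (21480 + 25921 - 48139) = -25860 - 1*(-738) = -25860 + 738 = -25122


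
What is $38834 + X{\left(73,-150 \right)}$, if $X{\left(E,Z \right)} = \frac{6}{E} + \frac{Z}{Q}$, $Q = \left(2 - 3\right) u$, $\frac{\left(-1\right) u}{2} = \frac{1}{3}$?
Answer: $\frac{2818463}{73} \approx 38609.0$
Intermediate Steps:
$u = - \frac{2}{3} \approx -0.66667$
$Q = \frac{2}{3}$ ($Q = \left(2 - 3\right) \left(- \frac{2}{3}\right) = \left(-1\right) \left(- \frac{2}{3}\right) = \frac{2}{3} \approx 0.66667$)
$X{\left(E,Z \right)} = \frac{6}{E} + \frac{3 Z}{2}$ ($X{\left(E,Z \right)} = \frac{6}{E} + \frac{Z}{\frac{2}{3}} = \frac{6}{E} + Z \frac{3}{2} = \frac{6}{E} + \frac{3 Z}{2}$)
$38834 + X{\left(73,-150 \right)} = 38834 + \left(\frac{6}{73} + \frac{3}{2} \left(-150\right)\right) = 38834 + \left(6 \cdot \frac{1}{73} - 225\right) = 38834 + \left(\frac{6}{73} - 225\right) = 38834 - \frac{16419}{73} = \frac{2818463}{73}$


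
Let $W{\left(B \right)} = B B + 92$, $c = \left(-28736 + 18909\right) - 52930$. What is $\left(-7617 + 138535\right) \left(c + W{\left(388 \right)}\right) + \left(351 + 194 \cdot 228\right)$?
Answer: $11504987505$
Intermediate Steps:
$c = -62757$ ($c = -9827 - 52930 = -62757$)
$W{\left(B \right)} = 92 + B^{2}$ ($W{\left(B \right)} = B^{2} + 92 = 92 + B^{2}$)
$\left(-7617 + 138535\right) \left(c + W{\left(388 \right)}\right) + \left(351 + 194 \cdot 228\right) = \left(-7617 + 138535\right) \left(-62757 + \left(92 + 388^{2}\right)\right) + \left(351 + 194 \cdot 228\right) = 130918 \left(-62757 + \left(92 + 150544\right)\right) + \left(351 + 44232\right) = 130918 \left(-62757 + 150636\right) + 44583 = 130918 \cdot 87879 + 44583 = 11504942922 + 44583 = 11504987505$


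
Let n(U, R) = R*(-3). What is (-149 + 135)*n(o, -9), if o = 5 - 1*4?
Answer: -378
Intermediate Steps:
o = 1 (o = 5 - 4 = 1)
n(U, R) = -3*R
(-149 + 135)*n(o, -9) = (-149 + 135)*(-3*(-9)) = -14*27 = -378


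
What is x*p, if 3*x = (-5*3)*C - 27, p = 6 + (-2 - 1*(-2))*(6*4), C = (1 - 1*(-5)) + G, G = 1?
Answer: -264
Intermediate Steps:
C = 7 (C = (1 - 1*(-5)) + 1 = (1 + 5) + 1 = 6 + 1 = 7)
p = 6 (p = 6 + (-2 + 2)*24 = 6 + 0*24 = 6 + 0 = 6)
x = -44 (x = (-5*3*7 - 27)/3 = (-15*7 - 27)/3 = (-105 - 27)/3 = (1/3)*(-132) = -44)
x*p = -44*6 = -264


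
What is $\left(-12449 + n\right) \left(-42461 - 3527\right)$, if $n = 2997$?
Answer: $434678576$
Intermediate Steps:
$\left(-12449 + n\right) \left(-42461 - 3527\right) = \left(-12449 + 2997\right) \left(-42461 - 3527\right) = \left(-9452\right) \left(-45988\right) = 434678576$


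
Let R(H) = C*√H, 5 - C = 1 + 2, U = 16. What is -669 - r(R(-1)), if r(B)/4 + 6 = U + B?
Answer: -709 - 8*I ≈ -709.0 - 8.0*I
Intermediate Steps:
C = 2 (C = 5 - (1 + 2) = 5 - 1*3 = 5 - 3 = 2)
R(H) = 2*√H
r(B) = 40 + 4*B (r(B) = -24 + 4*(16 + B) = -24 + (64 + 4*B) = 40 + 4*B)
-669 - r(R(-1)) = -669 - (40 + 4*(2*√(-1))) = -669 - (40 + 4*(2*I)) = -669 - (40 + 8*I) = -669 + (-40 - 8*I) = -709 - 8*I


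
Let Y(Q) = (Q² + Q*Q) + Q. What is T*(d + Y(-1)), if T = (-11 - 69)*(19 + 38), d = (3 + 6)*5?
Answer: -209760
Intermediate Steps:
d = 45 (d = 9*5 = 45)
Y(Q) = Q + 2*Q² (Y(Q) = (Q² + Q²) + Q = 2*Q² + Q = Q + 2*Q²)
T = -4560 (T = -80*57 = -4560)
T*(d + Y(-1)) = -4560*(45 - (1 + 2*(-1))) = -4560*(45 - (1 - 2)) = -4560*(45 - 1*(-1)) = -4560*(45 + 1) = -4560*46 = -209760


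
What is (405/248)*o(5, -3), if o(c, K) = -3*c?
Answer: -6075/248 ≈ -24.496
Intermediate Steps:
(405/248)*o(5, -3) = (405/248)*(-3*5) = (405*(1/248))*(-15) = (405/248)*(-15) = -6075/248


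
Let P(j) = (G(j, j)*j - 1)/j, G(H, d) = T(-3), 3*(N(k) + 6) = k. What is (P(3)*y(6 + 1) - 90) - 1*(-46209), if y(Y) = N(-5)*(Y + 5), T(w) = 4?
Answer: 137345/3 ≈ 45782.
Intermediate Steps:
N(k) = -6 + k/3
G(H, d) = 4
y(Y) = -115/3 - 23*Y/3 (y(Y) = (-6 + (⅓)*(-5))*(Y + 5) = (-6 - 5/3)*(5 + Y) = -23*(5 + Y)/3 = -115/3 - 23*Y/3)
P(j) = (-1 + 4*j)/j (P(j) = (4*j - 1)/j = (-1 + 4*j)/j)
(P(3)*y(6 + 1) - 90) - 1*(-46209) = ((4 - 1/3)*(-115/3 - 23*(6 + 1)/3) - 90) - 1*(-46209) = ((4 - 1*⅓)*(-115/3 - 23/3*7) - 90) + 46209 = ((4 - ⅓)*(-115/3 - 161/3) - 90) + 46209 = ((11/3)*(-92) - 90) + 46209 = (-1012/3 - 90) + 46209 = -1282/3 + 46209 = 137345/3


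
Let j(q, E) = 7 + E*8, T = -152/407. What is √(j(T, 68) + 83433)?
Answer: 4*√5249 ≈ 289.80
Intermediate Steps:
T = -152/407 (T = -152*1/407 = -152/407 ≈ -0.37346)
j(q, E) = 7 + 8*E
√(j(T, 68) + 83433) = √((7 + 8*68) + 83433) = √((7 + 544) + 83433) = √(551 + 83433) = √83984 = 4*√5249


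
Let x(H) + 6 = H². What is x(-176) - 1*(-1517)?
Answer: 32487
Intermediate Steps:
x(H) = -6 + H²
x(-176) - 1*(-1517) = (-6 + (-176)²) - 1*(-1517) = (-6 + 30976) + 1517 = 30970 + 1517 = 32487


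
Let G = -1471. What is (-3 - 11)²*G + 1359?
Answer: -286957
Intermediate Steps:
(-3 - 11)²*G + 1359 = (-3 - 11)²*(-1471) + 1359 = (-14)²*(-1471) + 1359 = 196*(-1471) + 1359 = -288316 + 1359 = -286957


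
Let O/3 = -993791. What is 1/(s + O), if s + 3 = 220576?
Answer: -1/2760800 ≈ -3.6221e-7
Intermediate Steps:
s = 220573 (s = -3 + 220576 = 220573)
O = -2981373 (O = 3*(-993791) = -2981373)
1/(s + O) = 1/(220573 - 2981373) = 1/(-2760800) = -1/2760800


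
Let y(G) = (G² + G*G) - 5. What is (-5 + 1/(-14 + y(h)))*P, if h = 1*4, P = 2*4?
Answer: -512/13 ≈ -39.385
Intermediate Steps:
P = 8
h = 4
y(G) = -5 + 2*G² (y(G) = (G² + G²) - 5 = 2*G² - 5 = -5 + 2*G²)
(-5 + 1/(-14 + y(h)))*P = (-5 + 1/(-14 + (-5 + 2*4²)))*8 = (-5 + 1/(-14 + (-5 + 2*16)))*8 = (-5 + 1/(-14 + (-5 + 32)))*8 = (-5 + 1/(-14 + 27))*8 = (-5 + 1/13)*8 = -64/13*8 = -512/13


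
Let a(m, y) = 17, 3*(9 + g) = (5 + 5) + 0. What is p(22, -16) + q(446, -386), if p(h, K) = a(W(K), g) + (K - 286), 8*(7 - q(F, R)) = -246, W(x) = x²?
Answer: -989/4 ≈ -247.25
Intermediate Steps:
q(F, R) = 151/4 (q(F, R) = 7 - ⅛*(-246) = 7 + 123/4 = 151/4)
g = -17/3 (g = -9 + ((5 + 5) + 0)/3 = -9 + (10 + 0)/3 = -9 + (⅓)*10 = -9 + 10/3 = -17/3 ≈ -5.6667)
p(h, K) = -269 + K (p(h, K) = 17 + (K - 286) = 17 + (-286 + K) = -269 + K)
p(22, -16) + q(446, -386) = (-269 - 16) + 151/4 = -285 + 151/4 = -989/4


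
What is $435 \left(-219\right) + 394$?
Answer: $-94871$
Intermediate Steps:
$435 \left(-219\right) + 394 = -95265 + 394 = -94871$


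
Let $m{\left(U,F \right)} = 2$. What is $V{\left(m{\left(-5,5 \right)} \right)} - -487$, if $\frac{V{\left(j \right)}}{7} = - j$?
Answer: $473$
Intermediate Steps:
$V{\left(j \right)} = - 7 j$ ($V{\left(j \right)} = 7 \left(- j\right) = - 7 j$)
$V{\left(m{\left(-5,5 \right)} \right)} - -487 = \left(-7\right) 2 - -487 = -14 + 487 = 473$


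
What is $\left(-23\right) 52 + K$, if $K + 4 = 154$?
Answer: $-1046$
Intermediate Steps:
$K = 150$ ($K = -4 + 154 = 150$)
$\left(-23\right) 52 + K = \left(-23\right) 52 + 150 = -1196 + 150 = -1046$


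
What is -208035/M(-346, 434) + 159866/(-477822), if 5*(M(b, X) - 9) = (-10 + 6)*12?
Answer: 82836336542/238911 ≈ 3.4672e+5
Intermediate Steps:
M(b, X) = -⅗ (M(b, X) = 9 + ((-10 + 6)*12)/5 = 9 + (-4*12)/5 = 9 + (⅕)*(-48) = 9 - 48/5 = -⅗)
-208035/M(-346, 434) + 159866/(-477822) = -208035/(-⅗) + 159866/(-477822) = -208035*(-5/3) + 159866*(-1/477822) = 346725 - 79933/238911 = 82836336542/238911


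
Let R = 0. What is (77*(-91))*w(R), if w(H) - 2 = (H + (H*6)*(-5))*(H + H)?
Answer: -14014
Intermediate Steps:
w(H) = 2 - 58*H**2 (w(H) = 2 + (H + (H*6)*(-5))*(H + H) = 2 + (H + (6*H)*(-5))*(2*H) = 2 + (H - 30*H)*(2*H) = 2 + (-29*H)*(2*H) = 2 - 58*H**2)
(77*(-91))*w(R) = (77*(-91))*(2 - 58*0**2) = -7007*(2 - 58*0) = -7007*(2 + 0) = -7007*2 = -14014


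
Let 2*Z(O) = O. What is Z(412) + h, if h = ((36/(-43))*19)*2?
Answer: 7490/43 ≈ 174.19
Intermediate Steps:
Z(O) = O/2
h = -1368/43 (h = ((36*(-1/43))*19)*2 = -36/43*19*2 = -684/43*2 = -1368/43 ≈ -31.814)
Z(412) + h = (1/2)*412 - 1368/43 = 206 - 1368/43 = 7490/43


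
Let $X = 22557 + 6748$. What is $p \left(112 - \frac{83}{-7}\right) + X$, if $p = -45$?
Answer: $\frac{166120}{7} \approx 23731.0$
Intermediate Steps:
$X = 29305$
$p \left(112 - \frac{83}{-7}\right) + X = - 45 \left(112 - \frac{83}{-7}\right) + 29305 = - 45 \left(112 - - \frac{83}{7}\right) + 29305 = - 45 \left(112 + \frac{83}{7}\right) + 29305 = \left(-45\right) \frac{867}{7} + 29305 = - \frac{39015}{7} + 29305 = \frac{166120}{7}$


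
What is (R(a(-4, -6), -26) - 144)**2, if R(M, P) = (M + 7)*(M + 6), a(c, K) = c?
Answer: 19044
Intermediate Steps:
R(M, P) = (6 + M)*(7 + M) (R(M, P) = (7 + M)*(6 + M) = (6 + M)*(7 + M))
(R(a(-4, -6), -26) - 144)**2 = ((42 + (-4)**2 + 13*(-4)) - 144)**2 = ((42 + 16 - 52) - 144)**2 = (6 - 144)**2 = (-138)**2 = 19044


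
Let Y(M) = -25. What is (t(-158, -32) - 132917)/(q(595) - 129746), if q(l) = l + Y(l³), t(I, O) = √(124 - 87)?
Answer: 132917/129176 - √37/129176 ≈ 1.0289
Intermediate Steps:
t(I, O) = √37
q(l) = -25 + l (q(l) = l - 25 = -25 + l)
(t(-158, -32) - 132917)/(q(595) - 129746) = (√37 - 132917)/((-25 + 595) - 129746) = (-132917 + √37)/(570 - 129746) = (-132917 + √37)/(-129176) = (-132917 + √37)*(-1/129176) = 132917/129176 - √37/129176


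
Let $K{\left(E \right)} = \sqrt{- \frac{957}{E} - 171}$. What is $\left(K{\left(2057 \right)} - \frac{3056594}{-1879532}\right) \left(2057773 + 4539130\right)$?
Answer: $\frac{10082027064191}{939766} + \frac{52775224 i \sqrt{93687}}{187} \approx 1.0728 \cdot 10^{7} + 8.6383 \cdot 10^{7} i$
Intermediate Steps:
$K{\left(E \right)} = \sqrt{-171 - \frac{957}{E}}$
$\left(K{\left(2057 \right)} - \frac{3056594}{-1879532}\right) \left(2057773 + 4539130\right) = \left(\sqrt{-171 - \frac{957}{2057}} - \frac{3056594}{-1879532}\right) \left(2057773 + 4539130\right) = \left(\sqrt{-171 - \frac{87}{187}} - - \frac{1528297}{939766}\right) 6596903 = \left(\sqrt{-171 - \frac{87}{187}} + \frac{1528297}{939766}\right) 6596903 = \left(\sqrt{- \frac{32064}{187}} + \frac{1528297}{939766}\right) 6596903 = \left(\frac{8 i \sqrt{93687}}{187} + \frac{1528297}{939766}\right) 6596903 = \left(\frac{1528297}{939766} + \frac{8 i \sqrt{93687}}{187}\right) 6596903 = \frac{10082027064191}{939766} + \frac{52775224 i \sqrt{93687}}{187}$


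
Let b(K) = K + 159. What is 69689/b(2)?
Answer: 69689/161 ≈ 432.85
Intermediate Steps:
b(K) = 159 + K
69689/b(2) = 69689/(159 + 2) = 69689/161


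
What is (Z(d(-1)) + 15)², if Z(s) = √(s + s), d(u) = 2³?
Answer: 361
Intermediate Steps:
d(u) = 8
Z(s) = √2*√s (Z(s) = √(2*s) = √2*√s)
(Z(d(-1)) + 15)² = (√2*√8 + 15)² = (√2*(2*√2) + 15)² = (4 + 15)² = 19² = 361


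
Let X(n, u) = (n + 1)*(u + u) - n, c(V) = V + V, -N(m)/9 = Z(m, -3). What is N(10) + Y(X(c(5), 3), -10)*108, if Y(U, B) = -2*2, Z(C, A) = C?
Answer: -522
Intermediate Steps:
N(m) = -9*m
c(V) = 2*V
X(n, u) = -n + 2*u*(1 + n) (X(n, u) = (1 + n)*(2*u) - n = 2*u*(1 + n) - n = -n + 2*u*(1 + n))
Y(U, B) = -4
N(10) + Y(X(c(5), 3), -10)*108 = -9*10 - 4*108 = -90 - 432 = -522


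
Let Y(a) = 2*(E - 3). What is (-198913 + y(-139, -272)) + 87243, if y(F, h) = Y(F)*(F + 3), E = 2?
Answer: -111398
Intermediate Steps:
Y(a) = -2 (Y(a) = 2*(2 - 3) = 2*(-1) = -2)
y(F, h) = -6 - 2*F (y(F, h) = -2*(F + 3) = -2*(3 + F) = -6 - 2*F)
(-198913 + y(-139, -272)) + 87243 = (-198913 + (-6 - 2*(-139))) + 87243 = (-198913 + (-6 + 278)) + 87243 = (-198913 + 272) + 87243 = -198641 + 87243 = -111398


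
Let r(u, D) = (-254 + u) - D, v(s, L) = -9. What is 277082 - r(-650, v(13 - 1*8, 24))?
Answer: 277977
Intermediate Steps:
r(u, D) = -254 + u - D
277082 - r(-650, v(13 - 1*8, 24)) = 277082 - (-254 - 650 - 1*(-9)) = 277082 - (-254 - 650 + 9) = 277082 - 1*(-895) = 277082 + 895 = 277977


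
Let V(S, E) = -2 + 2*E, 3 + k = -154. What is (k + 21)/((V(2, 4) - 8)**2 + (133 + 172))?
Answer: -136/309 ≈ -0.44013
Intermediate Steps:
k = -157 (k = -3 - 154 = -157)
(k + 21)/((V(2, 4) - 8)**2 + (133 + 172)) = (-157 + 21)/(((-2 + 2*4) - 8)**2 + (133 + 172)) = -136/(((-2 + 8) - 8)**2 + 305) = -136/((6 - 8)**2 + 305) = -136/((-2)**2 + 305) = -136/(4 + 305) = -136/309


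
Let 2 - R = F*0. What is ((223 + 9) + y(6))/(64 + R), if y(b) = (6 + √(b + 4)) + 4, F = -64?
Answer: 11/3 + √10/66 ≈ 3.7146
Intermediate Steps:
R = 2 (R = 2 - (-64)*0 = 2 - 1*0 = 2 + 0 = 2)
y(b) = 10 + √(4 + b) (y(b) = (6 + √(4 + b)) + 4 = 10 + √(4 + b))
((223 + 9) + y(6))/(64 + R) = ((223 + 9) + (10 + √(4 + 6)))/(64 + 2) = (232 + (10 + √10))/66 = (242 + √10)*(1/66) = 11/3 + √10/66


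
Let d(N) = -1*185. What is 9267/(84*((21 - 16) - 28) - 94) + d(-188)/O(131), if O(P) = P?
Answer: -1588787/265406 ≈ -5.9863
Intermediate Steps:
d(N) = -185
9267/(84*((21 - 16) - 28) - 94) + d(-188)/O(131) = 9267/(84*((21 - 16) - 28) - 94) - 185/131 = 9267/(84*(5 - 28) - 94) - 185*1/131 = 9267/(84*(-23) - 94) - 185/131 = 9267/(-1932 - 94) - 185/131 = 9267/(-2026) - 185/131 = 9267*(-1/2026) - 185/131 = -9267/2026 - 185/131 = -1588787/265406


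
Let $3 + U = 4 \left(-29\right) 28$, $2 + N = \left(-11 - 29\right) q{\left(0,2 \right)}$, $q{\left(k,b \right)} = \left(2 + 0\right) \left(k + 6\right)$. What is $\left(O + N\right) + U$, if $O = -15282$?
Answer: $-19015$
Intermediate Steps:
$q{\left(k,b \right)} = 12 + 2 k$ ($q{\left(k,b \right)} = 2 \left(6 + k\right) = 12 + 2 k$)
$N = -482$ ($N = -2 + \left(-11 - 29\right) \left(12 + 2 \cdot 0\right) = -2 - 40 \left(12 + 0\right) = -2 - 480 = -482$)
$U = -3251$ ($U = -3 + 4 \left(-29\right) 28 = -3 - 3248 = -3251$)
$\left(O + N\right) + U = \left(-15282 - 482\right) - 3251 = -15764 - 3251 = -19015$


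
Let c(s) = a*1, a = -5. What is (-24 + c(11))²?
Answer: 841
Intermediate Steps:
c(s) = -5 (c(s) = -5*1 = -5)
(-24 + c(11))² = (-24 - 5)² = (-29)² = 841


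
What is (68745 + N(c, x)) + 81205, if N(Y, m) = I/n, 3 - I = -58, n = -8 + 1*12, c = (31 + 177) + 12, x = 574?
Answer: 599861/4 ≈ 1.4997e+5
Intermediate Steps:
c = 220 (c = 208 + 12 = 220)
n = 4 (n = -8 + 12 = 4)
I = 61 (I = 3 - 1*(-58) = 3 + 58 = 61)
N(Y, m) = 61/4
(68745 + N(c, x)) + 81205 = (68745 + 61/4) + 81205 = 275041/4 + 81205 = 599861/4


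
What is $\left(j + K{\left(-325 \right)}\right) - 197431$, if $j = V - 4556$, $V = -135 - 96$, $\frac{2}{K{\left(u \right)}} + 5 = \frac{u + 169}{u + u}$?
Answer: $- \frac{24063992}{119} \approx -2.0222 \cdot 10^{5}$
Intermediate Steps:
$K{\left(u \right)} = \frac{2}{-5 + \frac{169 + u}{2 u}}$ ($K{\left(u \right)} = \frac{2}{-5 + \frac{u + 169}{u + u}} = \frac{2}{-5 + \frac{169 + u}{2 u}}$)
$V = -231$ ($V = -135 - 96 = -231$)
$j = -4787$ ($j = -231 - 4556 = -4787$)
$\left(j + K{\left(-325 \right)}\right) - 197431 = \left(-4787 - - \frac{1300}{-169 + 9 \left(-325\right)}\right) - 197431 = \left(-4787 - - \frac{1300}{-169 - 2925}\right) - 197431 = \left(-4787 - - \frac{1300}{-3094}\right) - 197431 = \left(-4787 - \left(-1300\right) \left(- \frac{1}{3094}\right)\right) - 197431 = \left(-4787 - \frac{50}{119}\right) - 197431 = - \frac{569703}{119} - 197431 = - \frac{24063992}{119}$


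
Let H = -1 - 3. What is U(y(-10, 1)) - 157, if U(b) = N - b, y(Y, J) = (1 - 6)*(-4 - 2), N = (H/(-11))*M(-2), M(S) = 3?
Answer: -2045/11 ≈ -185.91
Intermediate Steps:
H = -4
N = 12/11 (N = -4/(-11)*3 = -4*(-1/11)*3 = (4/11)*3 = 12/11 ≈ 1.0909)
y(Y, J) = 30 (y(Y, J) = -5*(-6) = 30)
U(b) = 12/11 - b
U(y(-10, 1)) - 157 = (12/11 - 1*30) - 157 = (12/11 - 30) - 157 = -318/11 - 157 = -2045/11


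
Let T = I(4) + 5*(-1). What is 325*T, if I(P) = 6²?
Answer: 10075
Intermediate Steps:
I(P) = 36
T = 31 (T = 36 + 5*(-1) = 36 - 5 = 31)
325*T = 325*31 = 10075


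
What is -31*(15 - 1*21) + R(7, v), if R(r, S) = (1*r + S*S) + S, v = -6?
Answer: 223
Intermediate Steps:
R(r, S) = S + r + S**2 (R(r, S) = (r + S**2) + S = S + r + S**2)
-31*(15 - 1*21) + R(7, v) = -31*(15 - 1*21) + (-6 + 7 + (-6)**2) = -31*(15 - 21) + (-6 + 7 + 36) = -31*(-6) + 37 = 186 + 37 = 223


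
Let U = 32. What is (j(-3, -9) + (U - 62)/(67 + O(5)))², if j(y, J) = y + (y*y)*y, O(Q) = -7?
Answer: 3721/4 ≈ 930.25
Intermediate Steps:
j(y, J) = y + y³ (j(y, J) = y + y²*y = y + y³)
(j(-3, -9) + (U - 62)/(67 + O(5)))² = ((-3 + (-3)³) + (32 - 62)/(67 - 7))² = ((-3 - 27) - 30/60)² = (-30 - 30*1/60)² = (-30 - ½)² = (-61/2)² = 3721/4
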